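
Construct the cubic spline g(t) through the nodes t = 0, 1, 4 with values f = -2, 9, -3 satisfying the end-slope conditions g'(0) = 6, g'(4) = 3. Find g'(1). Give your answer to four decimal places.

With m_i denoting the second derivative at x_i, h_i = 1, 3, and Δ_i = (y_(i+1) − y_i)/h_i = 11, -4:
  1·m_0 + 8·m_1 + 3·m_2 = 6(Δ_1 - Δ_0) = -90
Clamped end conditions give two more equations: 2h_0·m_0 + h_0·m_1 = 6(Δ_0 - g'(0)) = 30 and h_1·m_1 + 2h_1·m_2 = 6(g'(4) - Δ_1) = 42.
Solving: m_0 = 51/2, m_1 = -21, m_2 = 35/2.
On [1, 4], g'(t) = b_1 + 2c_1·(t - 1) + 3d_1·(t - 1)² with b_1 = Δ_1 - h_1(2m_1 + m_2)/6 = 33/4, c_1 = m_1/2 = -21/2, d_1 = (m_2 - m_1)/(6h_1) = 77/36. So g'(1) = 33/4.

8.2500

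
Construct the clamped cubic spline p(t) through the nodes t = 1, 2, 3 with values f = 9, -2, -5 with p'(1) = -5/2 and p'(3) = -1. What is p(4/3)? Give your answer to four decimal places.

Write M_i for p''(x_i). With h_i = 1, 1 and divided differences Δ_i = -11, -3, the continuity of p' gives the tridiagonal system
  1·M_0 + 4·M_1 + 1·M_2 = 6(Δ_1 - Δ_0) = 48
Clamped end conditions give two more equations: 2h_0·M_0 + h_0·M_1 = 6(Δ_0 - p'(1)) = -51 and h_1·M_1 + 2h_1·M_2 = 6(p'(3) - Δ_1) = 12.
Solving the tridiagonal system: M_0 = -147/4, M_1 = 45/2, M_2 = -21/4.
On [1, 2], p(t) = 9 - 5/2·(t - 1) - 147/8·(t - 1)² + 79/8·(t - 1)³.
With (t - 1) = 1/3: p(4/3) = 701/108.

6.4907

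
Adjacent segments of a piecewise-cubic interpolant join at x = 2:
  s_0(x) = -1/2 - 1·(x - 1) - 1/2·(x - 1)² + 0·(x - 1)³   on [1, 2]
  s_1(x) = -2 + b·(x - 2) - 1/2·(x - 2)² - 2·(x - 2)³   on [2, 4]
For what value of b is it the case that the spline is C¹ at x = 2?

s_0'(x) = -1 - 1·(x - 1) + 0·(x - 1)², so s_0'(2) = -2. On the right, s_1'(2) = b, so b = -2.

-2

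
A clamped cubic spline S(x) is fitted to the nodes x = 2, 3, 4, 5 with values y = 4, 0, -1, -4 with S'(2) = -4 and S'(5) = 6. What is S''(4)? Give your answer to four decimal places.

With M_i denoting the second derivative at x_i, h_i = 1, 1, 1, and Δ_i = (y_(i+1) − y_i)/h_i = -4, -1, -3:
  1·M_0 + 4·M_1 + 1·M_2 = 6(Δ_1 - Δ_0) = 18
  1·M_1 + 4·M_2 + 1·M_3 = 6(Δ_2 - Δ_1) = -12
Clamped end conditions give two more equations: 2h_0·M_0 + h_0·M_1 = 6(Δ_0 - S'(2)) = 0 and h_2·M_2 + 2h_2·M_3 = 6(S'(5) - Δ_2) = 54.
Solving: M_0 = -68/15, M_1 = 136/15, M_2 = -206/15, M_3 = 508/15.

-13.7333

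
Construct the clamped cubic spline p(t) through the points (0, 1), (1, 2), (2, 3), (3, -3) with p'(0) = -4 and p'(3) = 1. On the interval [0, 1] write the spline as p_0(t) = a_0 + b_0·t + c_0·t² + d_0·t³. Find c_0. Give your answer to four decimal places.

7.2667

Write M_i for p''(x_i). With h_i = 1, 1, 1 and divided differences Δ_i = 1, 1, -6, the continuity of p' gives the tridiagonal system
  1·M_0 + 4·M_1 + 1·M_2 = 6(Δ_1 - Δ_0) = 0
  1·M_1 + 4·M_2 + 1·M_3 = 6(Δ_2 - Δ_1) = -42
Clamped end conditions give two more equations: 2h_0·M_0 + h_0·M_1 = 6(Δ_0 - p'(0)) = 30 and h_2·M_2 + 2h_2·M_3 = 6(p'(3) - Δ_2) = 42.
Solving the tridiagonal system: M_0 = 218/15, M_1 = 14/15, M_2 = -274/15, M_3 = 452/15.
On [0, 1], with p_0(t) = a_0 + b_0·t + c_0·t² + d_0·t³: c_0 = M_0/2 = 109/15, d_0 = (M_1 - M_0)/(6h_0) = -34/15, b_0 = Δ_0 - h_0(2M_0 + M_1)/6 = -4.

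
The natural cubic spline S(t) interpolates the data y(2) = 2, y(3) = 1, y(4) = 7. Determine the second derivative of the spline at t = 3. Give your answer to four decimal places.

Write σ_i for S''(x_i). With h_i = 1, 1 and divided differences Δ_i = -1, 6, the continuity of S' gives the tridiagonal system
  1·σ_0 + 4·σ_1 + 1·σ_2 = 6(Δ_1 - Δ_0) = 42
Natural end conditions: σ_0 = σ_2 = 0.
Forward elimination and back-substitution give σ_0 = 0, σ_1 = 21/2, σ_2 = 0.

10.5000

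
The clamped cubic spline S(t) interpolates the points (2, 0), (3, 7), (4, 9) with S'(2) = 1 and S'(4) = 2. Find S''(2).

With σ_i denoting the second derivative at x_i, h_i = 1, 1, and Δ_i = (y_(i+1) − y_i)/h_i = 7, 2:
  1·σ_0 + 4·σ_1 + 1·σ_2 = 6(Δ_1 - Δ_0) = -30
Clamped end conditions give two more equations: 2h_0·σ_0 + h_0·σ_1 = 6(Δ_0 - S'(2)) = 36 and h_1·σ_1 + 2h_1·σ_2 = 6(S'(4) - Δ_1) = 0.
Solving: σ_0 = 26, σ_1 = -16, σ_2 = 8.

26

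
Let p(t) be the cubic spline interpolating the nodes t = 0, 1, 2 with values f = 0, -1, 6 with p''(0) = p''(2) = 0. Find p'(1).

3

Put M_i = p'' at the i-th knot. Here h = (1, 1) and Δ = (-1, 7), so the interior equations h_(i-1)·M_(i-1) + 2(h_(i-1)+h_i)·M_i + h_i·M_(i+1) = 6(Δ_i − Δ_(i-1)) read
  1·M_0 + 4·M_1 + 1·M_2 = 6(Δ_1 - Δ_0) = 48
Natural end conditions: M_0 = M_2 = 0.
Solving the tridiagonal system: M_0 = 0, M_1 = 12, M_2 = 0.
On [1, 2], p'(t) = b_1 + 2c_1·(t - 1) + 3d_1·(t - 1)² with b_1 = Δ_1 - h_1(2M_1 + M_2)/6 = 3, c_1 = M_1/2 = 6, d_1 = (M_2 - M_1)/(6h_1) = -2. So p'(1) = 3.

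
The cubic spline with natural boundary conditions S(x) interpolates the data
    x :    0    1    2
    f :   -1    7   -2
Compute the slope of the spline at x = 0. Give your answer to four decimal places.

12.2500

Let M_i = S''(x_i). Step sizes h_i = 1, 1; slopes of the chords Δ_i = (y_(i+1) - y_i)/h_i = 8, -9.
  1·M_0 + 4·M_1 + 1·M_2 = 6(Δ_1 - Δ_0) = -102
Natural end conditions: M_0 = M_2 = 0.
Forward elimination and back-substitution give M_0 = 0, M_1 = -51/2, M_2 = 0.
On [0, 1], S'(x) = b_0 + 2c_0·x + 3d_0·x² with b_0 = Δ_0 - h_0(2M_0 + M_1)/6 = 49/4, c_0 = M_0/2 = 0, d_0 = (M_1 - M_0)/(6h_0) = -17/4. So S'(0) = 49/4.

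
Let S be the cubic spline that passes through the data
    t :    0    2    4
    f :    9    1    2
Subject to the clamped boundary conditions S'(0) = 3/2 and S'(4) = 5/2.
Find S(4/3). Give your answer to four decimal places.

4.3704

Put M_i = S'' at the i-th knot. Here h = (2, 2) and Δ = (-4, 1/2), so the interior equations h_(i-1)·M_(i-1) + 2(h_(i-1)+h_i)·M_i + h_i·M_(i+1) = 6(Δ_i − Δ_(i-1)) read
  2·M_0 + 8·M_1 + 2·M_2 = 6(Δ_1 - Δ_0) = 27
Clamped end conditions give two more equations: 2h_0·M_0 + h_0·M_1 = 6(Δ_0 - S'(0)) = -33 and h_1·M_1 + 2h_1·M_2 = 6(S'(4) - Δ_1) = 12.
Solving the tridiagonal system: M_0 = -91/8, M_1 = 25/4, M_2 = -1/8.
On [0, 2], S(t) = 9 + 3/2·t - 91/16·t² + 47/32·t³.
With t = 4/3: S(4/3) = 118/27.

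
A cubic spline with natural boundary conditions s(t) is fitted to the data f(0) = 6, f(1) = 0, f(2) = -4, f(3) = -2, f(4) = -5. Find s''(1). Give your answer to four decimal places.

0.1071

Let m_i = s''(x_i). Step sizes h_i = 1, 1, 1, 1; slopes of the chords Δ_i = (y_(i+1) - y_i)/h_i = -6, -4, 2, -3.
  1·m_0 + 4·m_1 + 1·m_2 = 6(Δ_1 - Δ_0) = 12
  1·m_1 + 4·m_2 + 1·m_3 = 6(Δ_2 - Δ_1) = 36
  1·m_2 + 4·m_3 + 1·m_4 = 6(Δ_3 - Δ_2) = -30
Natural end conditions: m_0 = m_4 = 0.
Solving the tridiagonal system: m_0 = 0, m_1 = 3/28, m_2 = 81/7, m_3 = -291/28, m_4 = 0.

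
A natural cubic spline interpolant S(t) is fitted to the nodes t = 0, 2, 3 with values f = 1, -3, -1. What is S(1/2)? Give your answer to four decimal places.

-0.6250

Let m_i = S''(x_i). Step sizes h_i = 2, 1; slopes of the chords Δ_i = (y_(i+1) - y_i)/h_i = -2, 2.
  2·m_0 + 6·m_1 + 1·m_2 = 6(Δ_1 - Δ_0) = 24
Natural end conditions: m_0 = m_2 = 0.
Solving: m_0 = 0, m_1 = 4, m_2 = 0.
On [0, 2], S(t) = 1 - 10/3·t + 0·t² + 1/3·t³.
With t = 1/2: S(1/2) = -5/8.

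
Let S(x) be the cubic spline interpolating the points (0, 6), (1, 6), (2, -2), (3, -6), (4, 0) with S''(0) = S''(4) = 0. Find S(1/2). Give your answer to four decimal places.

Put M_i = S'' at the i-th knot. Here h = (1, 1, 1, 1) and Δ = (0, -8, -4, 6), so the interior equations h_(i-1)·M_(i-1) + 2(h_(i-1)+h_i)·M_i + h_i·M_(i+1) = 6(Δ_i − Δ_(i-1)) read
  1·M_0 + 4·M_1 + 1·M_2 = 6(Δ_1 - Δ_0) = -48
  1·M_1 + 4·M_2 + 1·M_3 = 6(Δ_2 - Δ_1) = 24
  1·M_2 + 4·M_3 + 1·M_4 = 6(Δ_3 - Δ_2) = 60
Natural end conditions: M_0 = M_4 = 0.
Solving the tridiagonal system: M_0 = 0, M_1 = -27/2, M_2 = 6, M_3 = 27/2, M_4 = 0.
On [0, 1], S(x) = 6 + 9/4·x + 0·x² - 9/4·x³.
With x = 1/2: S(1/2) = 219/32.

6.8438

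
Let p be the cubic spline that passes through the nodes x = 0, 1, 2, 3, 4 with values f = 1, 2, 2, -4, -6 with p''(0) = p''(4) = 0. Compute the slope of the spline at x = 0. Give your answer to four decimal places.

Put σ_i = p'' at the i-th knot. Here h = (1, 1, 1, 1) and Δ = (1, 0, -6, -2), so the interior equations h_(i-1)·σ_(i-1) + 2(h_(i-1)+h_i)·σ_i + h_i·σ_(i+1) = 6(Δ_i − Δ_(i-1)) read
  1·σ_0 + 4·σ_1 + 1·σ_2 = 6(Δ_1 - Δ_0) = -6
  1·σ_1 + 4·σ_2 + 1·σ_3 = 6(Δ_2 - Δ_1) = -36
  1·σ_2 + 4·σ_3 + 1·σ_4 = 6(Δ_3 - Δ_2) = 24
Natural end conditions: σ_0 = σ_4 = 0.
Forward elimination and back-substitution give σ_0 = 0, σ_1 = 39/28, σ_2 = -81/7, σ_3 = 249/28, σ_4 = 0.
On [0, 1], p'(x) = b_0 + 2c_0·x + 3d_0·x² with b_0 = Δ_0 - h_0(2σ_0 + σ_1)/6 = 43/56, c_0 = σ_0/2 = 0, d_0 = (σ_1 - σ_0)/(6h_0) = 13/56. So p'(0) = 43/56.

0.7679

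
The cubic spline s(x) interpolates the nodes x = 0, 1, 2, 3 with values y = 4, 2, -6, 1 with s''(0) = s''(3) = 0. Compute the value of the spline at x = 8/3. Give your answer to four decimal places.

-2.6370

With m_i denoting the second derivative at x_i, h_i = 1, 1, 1, and Δ_i = (y_(i+1) − y_i)/h_i = -2, -8, 7:
  1·m_0 + 4·m_1 + 1·m_2 = 6(Δ_1 - Δ_0) = -36
  1·m_1 + 4·m_2 + 1·m_3 = 6(Δ_2 - Δ_1) = 90
Natural end conditions: m_0 = m_3 = 0.
Forward elimination and back-substitution give m_0 = 0, m_1 = -78/5, m_2 = 132/5, m_3 = 0.
On [2, 3], s(x) = -6 - 9/5·(x - 2) + 66/5·(x - 2)² - 22/5·(x - 2)³.
With (x - 2) = 2/3: s(8/3) = -356/135.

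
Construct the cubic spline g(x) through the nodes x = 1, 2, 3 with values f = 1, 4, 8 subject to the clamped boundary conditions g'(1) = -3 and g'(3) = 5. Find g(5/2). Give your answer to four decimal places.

Let M_i = g''(x_i). Step sizes h_i = 1, 1; slopes of the chords Δ_i = (y_(i+1) - y_i)/h_i = 3, 4.
  1·M_0 + 4·M_1 + 1·M_2 = 6(Δ_1 - Δ_0) = 6
Clamped end conditions give two more equations: 2h_0·M_0 + h_0·M_1 = 6(Δ_0 - g'(1)) = 36 and h_1·M_1 + 2h_1·M_2 = 6(g'(3) - Δ_1) = 6.
Solving: M_0 = 41/2, M_1 = -5, M_2 = 11/2.
On [2, 3], g(x) = 4 + 19/4·(x - 2) - 5/2·(x - 2)² + 7/4·(x - 2)³.
With (x - 2) = 1/2: g(5/2) = 191/32.

5.9688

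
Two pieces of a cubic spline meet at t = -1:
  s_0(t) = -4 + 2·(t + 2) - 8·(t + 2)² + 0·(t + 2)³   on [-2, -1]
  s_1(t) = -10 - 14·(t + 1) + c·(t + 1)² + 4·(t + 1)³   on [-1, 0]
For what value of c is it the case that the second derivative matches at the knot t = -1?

-8

s_0''(t) = -16 + 0·(t + 2), so s_0''(-1) = -16. On the right, s_1''(-1) = 2c, so c = -8.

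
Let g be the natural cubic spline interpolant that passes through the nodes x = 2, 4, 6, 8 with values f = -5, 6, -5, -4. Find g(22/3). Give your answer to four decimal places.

With m_i denoting the second derivative at x_i, h_i = 2, 2, 2, and Δ_i = (y_(i+1) − y_i)/h_i = 11/2, -11/2, 1/2:
  2·m_0 + 8·m_1 + 2·m_2 = 6(Δ_1 - Δ_0) = -66
  2·m_1 + 8·m_2 + 2·m_3 = 6(Δ_2 - Δ_1) = 36
Natural end conditions: m_0 = m_3 = 0.
Hence m_0 = 0, m_1 = -10, m_2 = 7, m_3 = 0.
On [6, 8], g(x) = -5 - 25/6·(x - 6) + 7/2·(x - 6)² - 7/12·(x - 6)³.
With (x - 6) = 4/3: g(22/3) = -463/81.

-5.7160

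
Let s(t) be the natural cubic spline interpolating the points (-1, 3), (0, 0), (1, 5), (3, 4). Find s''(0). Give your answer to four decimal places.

Put σ_i = s'' at the i-th knot. Here h = (1, 1, 2) and Δ = (-3, 5, -1/2), so the interior equations h_(i-1)·σ_(i-1) + 2(h_(i-1)+h_i)·σ_i + h_i·σ_(i+1) = 6(Δ_i − Δ_(i-1)) read
  1·σ_0 + 4·σ_1 + 1·σ_2 = 6(Δ_1 - Δ_0) = 48
  1·σ_1 + 6·σ_2 + 2·σ_3 = 6(Δ_2 - Δ_1) = -33
Natural end conditions: σ_0 = σ_3 = 0.
Hence σ_0 = 0, σ_1 = 321/23, σ_2 = -180/23, σ_3 = 0.

13.9565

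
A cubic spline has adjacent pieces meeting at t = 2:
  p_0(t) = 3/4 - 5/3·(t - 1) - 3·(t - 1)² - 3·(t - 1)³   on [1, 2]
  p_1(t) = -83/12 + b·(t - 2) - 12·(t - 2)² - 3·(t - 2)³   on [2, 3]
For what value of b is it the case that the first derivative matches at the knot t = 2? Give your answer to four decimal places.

p_0'(t) = -5/3 - 6·(t - 1) - 9·(t - 1)², so p_0'(2) = -50/3. On the right, p_1'(2) = b, so b = -50/3.

-16.6667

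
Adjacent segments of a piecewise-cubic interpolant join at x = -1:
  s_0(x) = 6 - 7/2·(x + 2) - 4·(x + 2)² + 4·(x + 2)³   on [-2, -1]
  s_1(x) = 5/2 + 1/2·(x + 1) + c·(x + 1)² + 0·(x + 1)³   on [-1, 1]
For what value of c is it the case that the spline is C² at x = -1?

8

s_0''(x) = -8 + 24·(x + 2), so s_0''(-1) = 16. On the right, s_1''(-1) = 2c, so c = 8.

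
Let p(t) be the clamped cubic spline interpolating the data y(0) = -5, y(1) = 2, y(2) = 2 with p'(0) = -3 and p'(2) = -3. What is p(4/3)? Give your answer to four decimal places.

3.2222

With σ_i denoting the second derivative at x_i, h_i = 1, 1, and Δ_i = (y_(i+1) − y_i)/h_i = 7, 0:
  1·σ_0 + 4·σ_1 + 1·σ_2 = 6(Δ_1 - Δ_0) = -42
Clamped end conditions give two more equations: 2h_0·σ_0 + h_0·σ_1 = 6(Δ_0 - p'(0)) = 60 and h_1·σ_1 + 2h_1·σ_2 = 6(p'(2) - Δ_1) = -18.
Solving: σ_0 = 81/2, σ_1 = -21, σ_2 = 3/2.
On [1, 2], p(t) = 2 + 27/4·(t - 1) - 21/2·(t - 1)² + 15/4·(t - 1)³.
With (t - 1) = 1/3: p(4/3) = 29/9.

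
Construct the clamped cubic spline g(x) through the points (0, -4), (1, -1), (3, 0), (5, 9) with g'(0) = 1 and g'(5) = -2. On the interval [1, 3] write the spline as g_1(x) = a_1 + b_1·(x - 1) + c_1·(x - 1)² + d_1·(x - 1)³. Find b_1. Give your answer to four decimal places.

With σ_i denoting the second derivative at x_i, h_i = 1, 2, 2, and Δ_i = (y_(i+1) − y_i)/h_i = 3, 1/2, 9/2:
  1·σ_0 + 6·σ_1 + 2·σ_2 = 6(Δ_1 - Δ_0) = -15
  2·σ_1 + 8·σ_2 + 2·σ_3 = 6(Δ_2 - Δ_1) = 24
Clamped end conditions give two more equations: 2h_0·σ_0 + h_0·σ_1 = 6(Δ_0 - g'(0)) = 12 and h_2·σ_2 + 2h_2·σ_3 = 6(g'(5) - Δ_2) = -39.
Hence σ_0 = 216/23, σ_1 = -156/23, σ_2 = 375/46, σ_3 = -318/23.
On [1, 3], with g_1(x) = a_1 + b_1·(x - 1) + c_1·(x - 1)² + d_1·(x - 1)³: c_1 = σ_1/2 = -78/23, d_1 = (σ_2 - σ_1)/(6h_1) = 229/184, b_1 = Δ_1 - h_1(2σ_1 + σ_2)/6 = 53/23.

2.3043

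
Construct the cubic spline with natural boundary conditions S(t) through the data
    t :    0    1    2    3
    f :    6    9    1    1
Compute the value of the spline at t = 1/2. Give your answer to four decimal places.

Write M_i for S''(x_i). With h_i = 1, 1, 1 and divided differences Δ_i = 3, -8, 0, the continuity of S' gives the tridiagonal system
  1·M_0 + 4·M_1 + 1·M_2 = 6(Δ_1 - Δ_0) = -66
  1·M_1 + 4·M_2 + 1·M_3 = 6(Δ_2 - Δ_1) = 48
Natural end conditions: M_0 = M_3 = 0.
Forward elimination and back-substitution give M_0 = 0, M_1 = -104/5, M_2 = 86/5, M_3 = 0.
On [0, 1], S(t) = 6 + 97/15·t + 0·t² - 52/15·t³.
With t = 1/2: S(1/2) = 44/5.

8.8000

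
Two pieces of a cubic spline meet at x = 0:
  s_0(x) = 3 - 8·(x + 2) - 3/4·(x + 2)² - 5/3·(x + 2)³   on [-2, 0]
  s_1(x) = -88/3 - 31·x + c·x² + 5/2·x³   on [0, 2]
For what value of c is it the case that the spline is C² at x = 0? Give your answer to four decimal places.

s_0''(x) = -3/2 - 10·(x + 2), so s_0''(0) = -43/2. On the right, s_1''(0) = 2c, so c = -43/4.

-10.7500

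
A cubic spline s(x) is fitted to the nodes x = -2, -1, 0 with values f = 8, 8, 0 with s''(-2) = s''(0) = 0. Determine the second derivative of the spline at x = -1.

-12

With M_i denoting the second derivative at x_i, h_i = 1, 1, and Δ_i = (y_(i+1) − y_i)/h_i = 0, -8:
  1·M_0 + 4·M_1 + 1·M_2 = 6(Δ_1 - Δ_0) = -48
Natural end conditions: M_0 = M_2 = 0.
Forward elimination and back-substitution give M_0 = 0, M_1 = -12, M_2 = 0.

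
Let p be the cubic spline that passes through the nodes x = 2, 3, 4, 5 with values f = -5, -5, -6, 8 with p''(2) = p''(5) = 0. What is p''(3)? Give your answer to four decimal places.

Write σ_i for p''(x_i). With h_i = 1, 1, 1 and divided differences Δ_i = 0, -1, 14, the continuity of p' gives the tridiagonal system
  1·σ_0 + 4·σ_1 + 1·σ_2 = 6(Δ_1 - Δ_0) = -6
  1·σ_1 + 4·σ_2 + 1·σ_3 = 6(Δ_2 - Δ_1) = 90
Natural end conditions: σ_0 = σ_3 = 0.
Forward elimination and back-substitution give σ_0 = 0, σ_1 = -38/5, σ_2 = 122/5, σ_3 = 0.

-7.6000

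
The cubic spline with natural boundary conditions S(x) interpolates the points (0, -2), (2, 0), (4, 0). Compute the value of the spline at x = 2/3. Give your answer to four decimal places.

With M_i denoting the second derivative at x_i, h_i = 2, 2, and Δ_i = (y_(i+1) − y_i)/h_i = 1, 0:
  2·M_0 + 8·M_1 + 2·M_2 = 6(Δ_1 - Δ_0) = -6
Natural end conditions: M_0 = M_2 = 0.
Forward elimination and back-substitution give M_0 = 0, M_1 = -3/4, M_2 = 0.
On [0, 2], S(x) = -2 + 5/4·x + 0·x² - 1/16·x³.
With x = 2/3: S(2/3) = -32/27.

-1.1852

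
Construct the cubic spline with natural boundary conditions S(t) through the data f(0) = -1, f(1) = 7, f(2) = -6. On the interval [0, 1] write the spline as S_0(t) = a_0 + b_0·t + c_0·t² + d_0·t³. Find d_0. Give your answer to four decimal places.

Write M_i for S''(x_i). With h_i = 1, 1 and divided differences Δ_i = 8, -13, the continuity of S' gives the tridiagonal system
  1·M_0 + 4·M_1 + 1·M_2 = 6(Δ_1 - Δ_0) = -126
Natural end conditions: M_0 = M_2 = 0.
Hence M_0 = 0, M_1 = -63/2, M_2 = 0.
On [0, 1], with S_0(t) = a_0 + b_0·t + c_0·t² + d_0·t³: c_0 = M_0/2 = 0, d_0 = (M_1 - M_0)/(6h_0) = -21/4, b_0 = Δ_0 - h_0(2M_0 + M_1)/6 = 53/4.

-5.2500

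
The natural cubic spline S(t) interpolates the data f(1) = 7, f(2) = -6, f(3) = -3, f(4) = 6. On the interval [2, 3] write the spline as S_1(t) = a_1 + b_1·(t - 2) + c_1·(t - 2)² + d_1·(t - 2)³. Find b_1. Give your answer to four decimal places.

-5.2667

Put σ_i = S'' at the i-th knot. Here h = (1, 1, 1) and Δ = (-13, 3, 9), so the interior equations h_(i-1)·σ_(i-1) + 2(h_(i-1)+h_i)·σ_i + h_i·σ_(i+1) = 6(Δ_i − Δ_(i-1)) read
  1·σ_0 + 4·σ_1 + 1·σ_2 = 6(Δ_1 - Δ_0) = 96
  1·σ_1 + 4·σ_2 + 1·σ_3 = 6(Δ_2 - Δ_1) = 36
Natural end conditions: σ_0 = σ_3 = 0.
Solving the tridiagonal system: σ_0 = 0, σ_1 = 116/5, σ_2 = 16/5, σ_3 = 0.
On [2, 3], with S_1(t) = a_1 + b_1·(t - 2) + c_1·(t - 2)² + d_1·(t - 2)³: c_1 = σ_1/2 = 58/5, d_1 = (σ_2 - σ_1)/(6h_1) = -10/3, b_1 = Δ_1 - h_1(2σ_1 + σ_2)/6 = -79/15.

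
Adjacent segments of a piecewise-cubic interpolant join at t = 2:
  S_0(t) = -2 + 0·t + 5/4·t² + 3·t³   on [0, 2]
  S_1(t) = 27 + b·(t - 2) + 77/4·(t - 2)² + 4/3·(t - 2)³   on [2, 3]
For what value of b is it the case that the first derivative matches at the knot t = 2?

41

S_0'(t) = 0 + 5/2·t + 9·t², so S_0'(2) = 41. On the right, S_1'(2) = b, so b = 41.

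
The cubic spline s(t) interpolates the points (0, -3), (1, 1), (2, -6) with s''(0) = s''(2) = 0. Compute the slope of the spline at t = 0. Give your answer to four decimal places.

6.7500

Write M_i for s''(x_i). With h_i = 1, 1 and divided differences Δ_i = 4, -7, the continuity of s' gives the tridiagonal system
  1·M_0 + 4·M_1 + 1·M_2 = 6(Δ_1 - Δ_0) = -66
Natural end conditions: M_0 = M_2 = 0.
Forward elimination and back-substitution give M_0 = 0, M_1 = -33/2, M_2 = 0.
On [0, 1], s'(t) = b_0 + 2c_0·t + 3d_0·t² with b_0 = Δ_0 - h_0(2M_0 + M_1)/6 = 27/4, c_0 = M_0/2 = 0, d_0 = (M_1 - M_0)/(6h_0) = -11/4. So s'(0) = 27/4.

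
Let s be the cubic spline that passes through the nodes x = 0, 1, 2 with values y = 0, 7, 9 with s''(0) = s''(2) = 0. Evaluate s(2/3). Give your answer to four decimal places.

5.1296

Let M_i = s''(x_i). Step sizes h_i = 1, 1; slopes of the chords Δ_i = (y_(i+1) - y_i)/h_i = 7, 2.
  1·M_0 + 4·M_1 + 1·M_2 = 6(Δ_1 - Δ_0) = -30
Natural end conditions: M_0 = M_2 = 0.
Solving: M_0 = 0, M_1 = -15/2, M_2 = 0.
On [0, 1], s(x) = 0 + 33/4·x + 0·x² - 5/4·x³.
With x = 2/3: s(2/3) = 277/54.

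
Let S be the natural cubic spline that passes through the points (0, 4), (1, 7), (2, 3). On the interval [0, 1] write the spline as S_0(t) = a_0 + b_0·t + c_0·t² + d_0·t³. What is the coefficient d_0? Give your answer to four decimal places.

With M_i denoting the second derivative at x_i, h_i = 1, 1, and Δ_i = (y_(i+1) − y_i)/h_i = 3, -4:
  1·M_0 + 4·M_1 + 1·M_2 = 6(Δ_1 - Δ_0) = -42
Natural end conditions: M_0 = M_2 = 0.
Solving the tridiagonal system: M_0 = 0, M_1 = -21/2, M_2 = 0.
On [0, 1], with S_0(t) = a_0 + b_0·t + c_0·t² + d_0·t³: c_0 = M_0/2 = 0, d_0 = (M_1 - M_0)/(6h_0) = -7/4, b_0 = Δ_0 - h_0(2M_0 + M_1)/6 = 19/4.

-1.7500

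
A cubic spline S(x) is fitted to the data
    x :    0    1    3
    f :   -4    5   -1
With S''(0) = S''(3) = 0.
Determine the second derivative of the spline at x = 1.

Put M_i = S'' at the i-th knot. Here h = (1, 2) and Δ = (9, -3), so the interior equations h_(i-1)·M_(i-1) + 2(h_(i-1)+h_i)·M_i + h_i·M_(i+1) = 6(Δ_i − Δ_(i-1)) read
  1·M_0 + 6·M_1 + 2·M_2 = 6(Δ_1 - Δ_0) = -72
Natural end conditions: M_0 = M_2 = 0.
Solving: M_0 = 0, M_1 = -12, M_2 = 0.

-12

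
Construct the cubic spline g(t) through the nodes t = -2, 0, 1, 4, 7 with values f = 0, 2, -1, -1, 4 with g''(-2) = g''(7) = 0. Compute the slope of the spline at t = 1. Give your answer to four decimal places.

-2.8255

Write m_i for g''(x_i). With h_i = 2, 1, 3, 3 and divided differences Δ_i = 1, -3, 0, 5/3, the continuity of g' gives the tridiagonal system
  2·m_0 + 6·m_1 + 1·m_2 = 6(Δ_1 - Δ_0) = -24
  1·m_1 + 8·m_2 + 3·m_3 = 6(Δ_2 - Δ_1) = 18
  3·m_2 + 12·m_3 + 3·m_4 = 6(Δ_3 - Δ_2) = 10
Natural end conditions: m_0 = m_4 = 0.
Solving the tridiagonal system: m_0 = 0, m_1 = -379/85, m_2 = 234/85, m_3 = 37/255, m_4 = 0.
On [1, 4], g'(t) = b_2 + 2c_2·(t - 1) + 3d_2·(t - 1)² with b_2 = Δ_2 - h_2(2m_2 + m_3)/6 = -1441/510, c_2 = m_2/2 = 117/85, d_2 = (m_3 - m_2)/(6h_2) = -133/918. So g'(1) = -1441/510.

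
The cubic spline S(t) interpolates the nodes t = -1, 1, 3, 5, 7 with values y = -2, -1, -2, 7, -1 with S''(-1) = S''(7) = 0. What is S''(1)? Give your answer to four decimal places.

-2.3304

Let M_i = S''(x_i). Step sizes h_i = 2, 2, 2, 2; slopes of the chords Δ_i = (y_(i+1) - y_i)/h_i = 1/2, -1/2, 9/2, -4.
  2·M_0 + 8·M_1 + 2·M_2 = 6(Δ_1 - Δ_0) = -6
  2·M_1 + 8·M_2 + 2·M_3 = 6(Δ_2 - Δ_1) = 30
  2·M_2 + 8·M_3 + 2·M_4 = 6(Δ_3 - Δ_2) = -51
Natural end conditions: M_0 = M_4 = 0.
Solving the tridiagonal system: M_0 = 0, M_1 = -261/112, M_2 = 177/28, M_3 = -891/112, M_4 = 0.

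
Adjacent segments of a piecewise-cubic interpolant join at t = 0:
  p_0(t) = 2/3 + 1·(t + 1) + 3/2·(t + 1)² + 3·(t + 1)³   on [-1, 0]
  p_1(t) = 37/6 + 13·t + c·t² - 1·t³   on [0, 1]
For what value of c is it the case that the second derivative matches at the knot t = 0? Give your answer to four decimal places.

p_0''(t) = 3 + 18·(t + 1), so p_0''(0) = 21. On the right, p_1''(0) = 2c, so c = 21/2.

10.5000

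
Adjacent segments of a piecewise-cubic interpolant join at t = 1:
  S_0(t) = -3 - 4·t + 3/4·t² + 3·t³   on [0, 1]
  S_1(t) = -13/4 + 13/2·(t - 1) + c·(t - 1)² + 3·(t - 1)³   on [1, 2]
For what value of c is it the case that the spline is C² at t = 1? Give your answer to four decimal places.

9.7500

S_0''(t) = 3/2 + 18·t, so S_0''(1) = 39/2. On the right, S_1''(1) = 2c, so c = 39/4.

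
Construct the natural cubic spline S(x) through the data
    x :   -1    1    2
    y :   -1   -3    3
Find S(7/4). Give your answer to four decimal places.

Write M_i for S''(x_i). With h_i = 2, 1 and divided differences Δ_i = -1, 6, the continuity of S' gives the tridiagonal system
  2·M_0 + 6·M_1 + 1·M_2 = 6(Δ_1 - Δ_0) = 42
Natural end conditions: M_0 = M_2 = 0.
Solving the tridiagonal system: M_0 = 0, M_1 = 7, M_2 = 0.
On [1, 2], S(x) = -3 + 11/3·(x - 1) + 7/2·(x - 1)² - 7/6·(x - 1)³.
With (x - 1) = 3/4: S(7/4) = 157/128.

1.2266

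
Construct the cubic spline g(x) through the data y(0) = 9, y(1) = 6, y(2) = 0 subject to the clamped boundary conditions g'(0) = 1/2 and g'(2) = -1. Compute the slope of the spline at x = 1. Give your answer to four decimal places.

-6.6250

With m_i denoting the second derivative at x_i, h_i = 1, 1, and Δ_i = (y_(i+1) − y_i)/h_i = -3, -6:
  1·m_0 + 4·m_1 + 1·m_2 = 6(Δ_1 - Δ_0) = -18
Clamped end conditions give two more equations: 2h_0·m_0 + h_0·m_1 = 6(Δ_0 - g'(0)) = -21 and h_1·m_1 + 2h_1·m_2 = 6(g'(2) - Δ_1) = 30.
Hence m_0 = -27/4, m_1 = -15/2, m_2 = 75/4.
On [1, 2], g'(x) = b_1 + 2c_1·(x - 1) + 3d_1·(x - 1)² with b_1 = Δ_1 - h_1(2m_1 + m_2)/6 = -53/8, c_1 = m_1/2 = -15/4, d_1 = (m_2 - m_1)/(6h_1) = 35/8. So g'(1) = -53/8.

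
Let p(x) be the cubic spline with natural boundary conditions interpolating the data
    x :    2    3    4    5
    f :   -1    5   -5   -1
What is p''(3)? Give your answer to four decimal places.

With M_i denoting the second derivative at x_i, h_i = 1, 1, 1, and Δ_i = (y_(i+1) − y_i)/h_i = 6, -10, 4:
  1·M_0 + 4·M_1 + 1·M_2 = 6(Δ_1 - Δ_0) = -96
  1·M_1 + 4·M_2 + 1·M_3 = 6(Δ_2 - Δ_1) = 84
Natural end conditions: M_0 = M_3 = 0.
Solving: M_0 = 0, M_1 = -156/5, M_2 = 144/5, M_3 = 0.

-31.2000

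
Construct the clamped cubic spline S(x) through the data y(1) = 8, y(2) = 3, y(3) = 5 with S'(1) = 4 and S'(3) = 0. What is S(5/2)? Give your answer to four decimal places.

3.5938

Write M_i for S''(x_i). With h_i = 1, 1 and divided differences Δ_i = -5, 2, the continuity of S' gives the tridiagonal system
  1·M_0 + 4·M_1 + 1·M_2 = 6(Δ_1 - Δ_0) = 42
Clamped end conditions give two more equations: 2h_0·M_0 + h_0·M_1 = 6(Δ_0 - S'(1)) = -54 and h_1·M_1 + 2h_1·M_2 = 6(S'(3) - Δ_1) = -12.
Solving: M_0 = -79/2, M_1 = 25, M_2 = -37/2.
On [2, 3], S(x) = 3 - 13/4·(x - 2) + 25/2·(x - 2)² - 29/4·(x - 2)³.
With (x - 2) = 1/2: S(5/2) = 115/32.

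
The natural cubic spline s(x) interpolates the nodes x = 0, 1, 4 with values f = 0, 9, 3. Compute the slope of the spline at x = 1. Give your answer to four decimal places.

With M_i denoting the second derivative at x_i, h_i = 1, 3, and Δ_i = (y_(i+1) − y_i)/h_i = 9, -2:
  1·M_0 + 8·M_1 + 3·M_2 = 6(Δ_1 - Δ_0) = -66
Natural end conditions: M_0 = M_2 = 0.
Forward elimination and back-substitution give M_0 = 0, M_1 = -33/4, M_2 = 0.
On [1, 4], s'(x) = b_1 + 2c_1·(x - 1) + 3d_1·(x - 1)² with b_1 = Δ_1 - h_1(2M_1 + M_2)/6 = 25/4, c_1 = M_1/2 = -33/8, d_1 = (M_2 - M_1)/(6h_1) = 11/24. So s'(1) = 25/4.

6.2500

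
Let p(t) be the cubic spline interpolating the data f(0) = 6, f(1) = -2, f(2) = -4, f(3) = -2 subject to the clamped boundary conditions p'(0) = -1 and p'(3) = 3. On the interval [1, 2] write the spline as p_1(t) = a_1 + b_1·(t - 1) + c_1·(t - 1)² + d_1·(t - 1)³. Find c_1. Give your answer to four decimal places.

Let M_i = p''(x_i). Step sizes h_i = 1, 1, 1; slopes of the chords Δ_i = (y_(i+1) - y_i)/h_i = -8, -2, 2.
  1·M_0 + 4·M_1 + 1·M_2 = 6(Δ_1 - Δ_0) = 36
  1·M_1 + 4·M_2 + 1·M_3 = 6(Δ_2 - Δ_1) = 24
Clamped end conditions give two more equations: 2h_0·M_0 + h_0·M_1 = 6(Δ_0 - p'(0)) = -42 and h_2·M_2 + 2h_2·M_3 = 6(p'(3) - Δ_2) = 6.
Forward elimination and back-substitution give M_0 = -434/15, M_1 = 238/15, M_2 = 22/15, M_3 = 34/15.
On [1, 2], with p_1(t) = a_1 + b_1·(t - 1) + c_1·(t - 1)² + d_1·(t - 1)³: c_1 = M_1/2 = 119/15, d_1 = (M_2 - M_1)/(6h_1) = -12/5, b_1 = Δ_1 - h_1(2M_1 + M_2)/6 = -113/15.

7.9333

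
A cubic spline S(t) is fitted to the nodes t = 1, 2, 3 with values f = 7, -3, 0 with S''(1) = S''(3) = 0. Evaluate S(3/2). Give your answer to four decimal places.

0.7813

With M_i denoting the second derivative at x_i, h_i = 1, 1, and Δ_i = (y_(i+1) − y_i)/h_i = -10, 3:
  1·M_0 + 4·M_1 + 1·M_2 = 6(Δ_1 - Δ_0) = 78
Natural end conditions: M_0 = M_2 = 0.
Forward elimination and back-substitution give M_0 = 0, M_1 = 39/2, M_2 = 0.
On [1, 2], S(t) = 7 - 53/4·(t - 1) + 0·(t - 1)² + 13/4·(t - 1)³.
With (t - 1) = 1/2: S(3/2) = 25/32.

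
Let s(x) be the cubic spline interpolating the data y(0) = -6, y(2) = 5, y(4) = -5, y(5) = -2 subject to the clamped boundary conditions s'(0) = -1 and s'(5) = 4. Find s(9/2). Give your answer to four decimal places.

With σ_i denoting the second derivative at x_i, h_i = 2, 2, 1, and Δ_i = (y_(i+1) − y_i)/h_i = 11/2, -5, 3:
  2·σ_0 + 8·σ_1 + 2·σ_2 = 6(Δ_1 - Δ_0) = -63
  2·σ_1 + 6·σ_2 + 1·σ_3 = 6(Δ_2 - Δ_1) = 48
Clamped end conditions give two more equations: 2h_0·σ_0 + h_0·σ_1 = 6(Δ_0 - s'(0)) = 39 and h_2·σ_2 + 2h_2·σ_3 = 6(s'(5) - Δ_2) = 6.
Solving the tridiagonal system: σ_0 = 811/46, σ_1 = -725/46, σ_2 = 320/23, σ_3 = -91/23.
On [4, 5], s(x) = -5 - 45/46·(x - 4) + 160/23·(x - 4)² - 137/46·(x - 4)³.
With (x - 4) = 1/2: s(9/2) = -1517/368.

-4.1223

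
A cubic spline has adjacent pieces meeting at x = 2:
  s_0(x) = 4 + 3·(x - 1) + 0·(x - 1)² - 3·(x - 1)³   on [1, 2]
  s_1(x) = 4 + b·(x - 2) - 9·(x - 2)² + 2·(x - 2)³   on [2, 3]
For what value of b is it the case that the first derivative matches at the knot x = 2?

s_0'(x) = 3 + 0·(x - 1) - 9·(x - 1)², so s_0'(2) = -6. On the right, s_1'(2) = b, so b = -6.

-6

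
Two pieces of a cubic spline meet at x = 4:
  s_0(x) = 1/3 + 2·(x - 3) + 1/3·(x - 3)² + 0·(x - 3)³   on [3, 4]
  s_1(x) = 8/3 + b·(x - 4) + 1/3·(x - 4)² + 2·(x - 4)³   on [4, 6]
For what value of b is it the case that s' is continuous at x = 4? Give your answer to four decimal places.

s_0'(x) = 2 + 2/3·(x - 3) + 0·(x - 3)², so s_0'(4) = 8/3. On the right, s_1'(4) = b, so b = 8/3.

2.6667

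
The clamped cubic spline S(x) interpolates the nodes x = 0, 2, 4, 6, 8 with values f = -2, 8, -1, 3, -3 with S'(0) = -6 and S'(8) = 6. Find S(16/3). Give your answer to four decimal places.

Let σ_i = S''(x_i). Step sizes h_i = 2, 2, 2, 2; slopes of the chords Δ_i = (y_(i+1) - y_i)/h_i = 5, -9/2, 2, -3.
  2·σ_0 + 8·σ_1 + 2·σ_2 = 6(Δ_1 - Δ_0) = -57
  2·σ_1 + 8·σ_2 + 2·σ_3 = 6(Δ_2 - Δ_1) = 39
  2·σ_2 + 8·σ_3 + 2·σ_4 = 6(Δ_3 - Δ_2) = -30
Clamped end conditions give two more equations: 2h_0·σ_0 + h_0·σ_1 = 6(Δ_0 - S'(0)) = 66 and h_3·σ_3 + 2h_3·σ_4 = 6(S'(8) - Δ_3) = 54.
Hence σ_0 = 2757/112, σ_1 = -909/56, σ_2 = 189/16, σ_3 = -645/56, σ_4 = 2157/112.
On [4, 6], S(x) = -1 - 57/28·(x - 4) + 189/32·(x - 4)² - 871/448·(x - 4)³.
With (x - 4) = 4/3: S(16/3) = 823/378.

2.1772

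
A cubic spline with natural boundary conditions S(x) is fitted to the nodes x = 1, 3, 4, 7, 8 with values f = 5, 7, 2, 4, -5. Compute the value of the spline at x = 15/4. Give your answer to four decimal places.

3.0409

Put m_i = S'' at the i-th knot. Here h = (2, 1, 3, 1) and Δ = (1, -5, 2/3, -9), so the interior equations h_(i-1)·m_(i-1) + 2(h_(i-1)+h_i)·m_i + h_i·m_(i+1) = 6(Δ_i − Δ_(i-1)) read
  2·m_0 + 6·m_1 + 1·m_2 = 6(Δ_1 - Δ_0) = -36
  1·m_1 + 8·m_2 + 3·m_3 = 6(Δ_2 - Δ_1) = 34
  3·m_2 + 8·m_3 + 1·m_4 = 6(Δ_3 - Δ_2) = -58
Natural end conditions: m_0 = m_4 = 0.
Hence m_0 = 0, m_1 = -1213/161, m_2 = 1482/161, m_3 = -1723/161, m_4 = 0.
On [3, 4], S(x) = 7 - 1943/483·(x - 3) - 1213/322·(x - 3)² + 385/138·(x - 3)³.
With (x - 3) = 3/4: S(15/4) = 62667/20608.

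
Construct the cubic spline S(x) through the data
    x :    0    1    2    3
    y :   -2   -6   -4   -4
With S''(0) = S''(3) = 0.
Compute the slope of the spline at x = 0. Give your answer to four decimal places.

-5.7333

Let M_i = S''(x_i). Step sizes h_i = 1, 1, 1; slopes of the chords Δ_i = (y_(i+1) - y_i)/h_i = -4, 2, 0.
  1·M_0 + 4·M_1 + 1·M_2 = 6(Δ_1 - Δ_0) = 36
  1·M_1 + 4·M_2 + 1·M_3 = 6(Δ_2 - Δ_1) = -12
Natural end conditions: M_0 = M_3 = 0.
Solving: M_0 = 0, M_1 = 52/5, M_2 = -28/5, M_3 = 0.
On [0, 1], S'(x) = b_0 + 2c_0·x + 3d_0·x² with b_0 = Δ_0 - h_0(2M_0 + M_1)/6 = -86/15, c_0 = M_0/2 = 0, d_0 = (M_1 - M_0)/(6h_0) = 26/15. So S'(0) = -86/15.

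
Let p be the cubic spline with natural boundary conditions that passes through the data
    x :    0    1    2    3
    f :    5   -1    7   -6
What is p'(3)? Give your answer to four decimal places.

Let M_i = p''(x_i). Step sizes h_i = 1, 1, 1; slopes of the chords Δ_i = (y_(i+1) - y_i)/h_i = -6, 8, -13.
  1·M_0 + 4·M_1 + 1·M_2 = 6(Δ_1 - Δ_0) = 84
  1·M_1 + 4·M_2 + 1·M_3 = 6(Δ_2 - Δ_1) = -126
Natural end conditions: M_0 = M_3 = 0.
Hence M_0 = 0, M_1 = 154/5, M_2 = -196/5, M_3 = 0.
On [2, 3], p'(x) = b_2 + 2c_2·(x - 2) + 3d_2·(x - 2)² with b_2 = Δ_2 - h_2(2M_2 + M_3)/6 = 1/15, c_2 = M_2/2 = -98/5, d_2 = (M_3 - M_2)/(6h_2) = 98/15. So p'(3) = -293/15.

-19.5333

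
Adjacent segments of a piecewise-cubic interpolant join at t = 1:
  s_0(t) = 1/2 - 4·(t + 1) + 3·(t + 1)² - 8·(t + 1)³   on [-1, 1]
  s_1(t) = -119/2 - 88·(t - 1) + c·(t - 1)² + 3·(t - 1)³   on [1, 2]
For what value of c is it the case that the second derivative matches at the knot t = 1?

s_0''(t) = 6 - 48·(t + 1), so s_0''(1) = -90. On the right, s_1''(1) = 2c, so c = -45.

-45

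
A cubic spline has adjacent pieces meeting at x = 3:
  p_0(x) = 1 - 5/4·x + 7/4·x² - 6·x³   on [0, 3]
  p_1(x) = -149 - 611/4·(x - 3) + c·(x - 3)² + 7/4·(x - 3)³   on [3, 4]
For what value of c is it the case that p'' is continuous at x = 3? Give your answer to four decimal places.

p_0''(x) = 7/2 - 36·x, so p_0''(3) = -209/2. On the right, p_1''(3) = 2c, so c = -209/4.

-52.2500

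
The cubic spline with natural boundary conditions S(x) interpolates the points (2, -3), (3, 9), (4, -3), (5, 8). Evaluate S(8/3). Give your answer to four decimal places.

7.9383

Put M_i = S'' at the i-th knot. Here h = (1, 1, 1) and Δ = (12, -12, 11), so the interior equations h_(i-1)·M_(i-1) + 2(h_(i-1)+h_i)·M_i + h_i·M_(i+1) = 6(Δ_i − Δ_(i-1)) read
  1·M_0 + 4·M_1 + 1·M_2 = 6(Δ_1 - Δ_0) = -144
  1·M_1 + 4·M_2 + 1·M_3 = 6(Δ_2 - Δ_1) = 138
Natural end conditions: M_0 = M_3 = 0.
Hence M_0 = 0, M_1 = -238/5, M_2 = 232/5, M_3 = 0.
On [2, 3], S(x) = -3 + 299/15·(x - 2) + 0·(x - 2)² - 119/15·(x - 2)³.
With (x - 2) = 2/3: S(8/3) = 643/81.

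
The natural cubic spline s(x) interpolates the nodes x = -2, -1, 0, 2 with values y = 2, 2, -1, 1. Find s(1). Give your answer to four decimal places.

Write σ_i for s''(x_i). With h_i = 1, 1, 2 and divided differences Δ_i = 0, -3, 1, the continuity of s' gives the tridiagonal system
  1·σ_0 + 4·σ_1 + 1·σ_2 = 6(Δ_1 - Δ_0) = -18
  1·σ_1 + 6·σ_2 + 2·σ_3 = 6(Δ_2 - Δ_1) = 24
Natural end conditions: σ_0 = σ_3 = 0.
Solving: σ_0 = 0, σ_1 = -132/23, σ_2 = 114/23, σ_3 = 0.
On [0, 2], s(x) = -1 - 53/23·x + 57/23·x² - 19/46·x³.
With x = 1: s(1) = -57/46.

-1.2391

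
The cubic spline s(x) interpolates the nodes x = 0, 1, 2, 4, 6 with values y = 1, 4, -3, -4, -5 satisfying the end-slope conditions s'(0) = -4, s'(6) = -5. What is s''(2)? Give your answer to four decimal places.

Let M_i = s''(x_i). Step sizes h_i = 1, 1, 2, 2; slopes of the chords Δ_i = (y_(i+1) - y_i)/h_i = 3, -7, -1/2, -1/2.
  1·M_0 + 4·M_1 + 1·M_2 = 6(Δ_1 - Δ_0) = -60
  1·M_1 + 6·M_2 + 2·M_3 = 6(Δ_2 - Δ_1) = 39
  2·M_2 + 8·M_3 + 2·M_4 = 6(Δ_3 - Δ_2) = 0
Clamped end conditions give two more equations: 2h_0·M_0 + h_0·M_1 = 6(Δ_0 - s'(0)) = 42 and h_3·M_3 + 2h_3·M_4 = 6(s'(6) - Δ_3) = -27.
Hence M_0 = 718/21, M_1 = -554/21, M_2 = 34/3, M_3 = -55/42, M_4 = -128/21.

11.3333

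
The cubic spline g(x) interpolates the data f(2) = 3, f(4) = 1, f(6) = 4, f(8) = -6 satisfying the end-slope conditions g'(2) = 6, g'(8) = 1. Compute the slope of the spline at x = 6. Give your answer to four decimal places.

Write M_i for g''(x_i). With h_i = 2, 2, 2 and divided differences Δ_i = -1, 3/2, -5, the continuity of g' gives the tridiagonal system
  2·M_0 + 8·M_1 + 2·M_2 = 6(Δ_1 - Δ_0) = 15
  2·M_1 + 8·M_2 + 2·M_3 = 6(Δ_2 - Δ_1) = -39
Clamped end conditions give two more equations: 2h_0·M_0 + h_0·M_1 = 6(Δ_0 - g'(2)) = -42 and h_2·M_2 + 2h_2·M_3 = 6(g'(8) - Δ_2) = 36.
Solving: M_0 = -437/30, M_1 = 122/15, M_2 = -157/15, M_3 = 427/30.
On [6, 8], g'(x) = b_2 + 2c_2·(x - 6) + 3d_2·(x - 6)² with b_2 = Δ_2 - h_2(2M_2 + M_3)/6 = -83/30, c_2 = M_2/2 = -157/30, d_2 = (M_3 - M_2)/(6h_2) = 247/120. So g'(6) = -83/30.

-2.7667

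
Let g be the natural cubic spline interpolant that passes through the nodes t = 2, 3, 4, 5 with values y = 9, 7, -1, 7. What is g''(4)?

Let M_i = g''(x_i). Step sizes h_i = 1, 1, 1; slopes of the chords Δ_i = (y_(i+1) - y_i)/h_i = -2, -8, 8.
  1·M_0 + 4·M_1 + 1·M_2 = 6(Δ_1 - Δ_0) = -36
  1·M_1 + 4·M_2 + 1·M_3 = 6(Δ_2 - Δ_1) = 96
Natural end conditions: M_0 = M_3 = 0.
Forward elimination and back-substitution give M_0 = 0, M_1 = -16, M_2 = 28, M_3 = 0.

28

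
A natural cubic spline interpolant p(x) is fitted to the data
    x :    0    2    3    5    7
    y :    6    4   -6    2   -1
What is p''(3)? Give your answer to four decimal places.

18.9844

Let σ_i = p''(x_i). Step sizes h_i = 2, 1, 2, 2; slopes of the chords Δ_i = (y_(i+1) - y_i)/h_i = -1, -10, 4, -3/2.
  2·σ_0 + 6·σ_1 + 1·σ_2 = 6(Δ_1 - Δ_0) = -54
  1·σ_1 + 6·σ_2 + 2·σ_3 = 6(Δ_2 - Δ_1) = 84
  2·σ_2 + 8·σ_3 + 2·σ_4 = 6(Δ_3 - Δ_2) = -33
Natural end conditions: σ_0 = σ_4 = 0.
Solving: σ_0 = 0, σ_1 = -1557/128, σ_2 = 1215/64, σ_3 = -2271/256, σ_4 = 0.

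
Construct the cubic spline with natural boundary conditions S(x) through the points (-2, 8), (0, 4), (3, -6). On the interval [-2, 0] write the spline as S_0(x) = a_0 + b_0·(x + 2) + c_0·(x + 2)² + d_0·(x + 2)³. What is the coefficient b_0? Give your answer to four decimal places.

Put σ_i = S'' at the i-th knot. Here h = (2, 3) and Δ = (-2, -10/3), so the interior equations h_(i-1)·σ_(i-1) + 2(h_(i-1)+h_i)·σ_i + h_i·σ_(i+1) = 6(Δ_i − Δ_(i-1)) read
  2·σ_0 + 10·σ_1 + 3·σ_2 = 6(Δ_1 - Δ_0) = -8
Natural end conditions: σ_0 = σ_2 = 0.
Forward elimination and back-substitution give σ_0 = 0, σ_1 = -4/5, σ_2 = 0.
On [-2, 0], with S_0(x) = a_0 + b_0·(x + 2) + c_0·(x + 2)² + d_0·(x + 2)³: c_0 = σ_0/2 = 0, d_0 = (σ_1 - σ_0)/(6h_0) = -1/15, b_0 = Δ_0 - h_0(2σ_0 + σ_1)/6 = -26/15.

-1.7333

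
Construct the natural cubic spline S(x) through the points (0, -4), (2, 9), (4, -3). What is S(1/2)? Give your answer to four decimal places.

0.7148

With M_i denoting the second derivative at x_i, h_i = 2, 2, and Δ_i = (y_(i+1) − y_i)/h_i = 13/2, -6:
  2·M_0 + 8·M_1 + 2·M_2 = 6(Δ_1 - Δ_0) = -75
Natural end conditions: M_0 = M_2 = 0.
Solving: M_0 = 0, M_1 = -75/8, M_2 = 0.
On [0, 2], S(x) = -4 + 77/8·x + 0·x² - 25/32·x³.
With x = 1/2: S(1/2) = 183/256.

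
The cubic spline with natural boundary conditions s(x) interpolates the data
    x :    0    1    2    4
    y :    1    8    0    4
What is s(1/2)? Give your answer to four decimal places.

Let M_i = s''(x_i). Step sizes h_i = 1, 1, 2; slopes of the chords Δ_i = (y_(i+1) - y_i)/h_i = 7, -8, 2.
  1·M_0 + 4·M_1 + 1·M_2 = 6(Δ_1 - Δ_0) = -90
  1·M_1 + 6·M_2 + 2·M_3 = 6(Δ_2 - Δ_1) = 60
Natural end conditions: M_0 = M_3 = 0.
Solving: M_0 = 0, M_1 = -600/23, M_2 = 330/23, M_3 = 0.
On [0, 1], s(x) = 1 + 261/23·x + 0·x² - 100/23·x³.
With x = 1/2: s(1/2) = 141/23.

6.1304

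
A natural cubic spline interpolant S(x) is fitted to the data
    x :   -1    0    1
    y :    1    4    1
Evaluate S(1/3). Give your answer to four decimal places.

Put m_i = S'' at the i-th knot. Here h = (1, 1) and Δ = (3, -3), so the interior equations h_(i-1)·m_(i-1) + 2(h_(i-1)+h_i)·m_i + h_i·m_(i+1) = 6(Δ_i − Δ_(i-1)) read
  1·m_0 + 4·m_1 + 1·m_2 = 6(Δ_1 - Δ_0) = -36
Natural end conditions: m_0 = m_2 = 0.
Forward elimination and back-substitution give m_0 = 0, m_1 = -9, m_2 = 0.
On [0, 1], S(x) = 4 + 0·x - 9/2·x² + 3/2·x³.
With x = 1/3: S(1/3) = 32/9.

3.5556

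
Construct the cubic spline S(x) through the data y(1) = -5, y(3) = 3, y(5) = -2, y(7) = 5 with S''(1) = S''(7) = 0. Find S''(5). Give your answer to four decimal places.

6.1000

Put m_i = S'' at the i-th knot. Here h = (2, 2, 2) and Δ = (4, -5/2, 7/2), so the interior equations h_(i-1)·m_(i-1) + 2(h_(i-1)+h_i)·m_i + h_i·m_(i+1) = 6(Δ_i − Δ_(i-1)) read
  2·m_0 + 8·m_1 + 2·m_2 = 6(Δ_1 - Δ_0) = -39
  2·m_1 + 8·m_2 + 2·m_3 = 6(Δ_2 - Δ_1) = 36
Natural end conditions: m_0 = m_3 = 0.
Forward elimination and back-substitution give m_0 = 0, m_1 = -32/5, m_2 = 61/10, m_3 = 0.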